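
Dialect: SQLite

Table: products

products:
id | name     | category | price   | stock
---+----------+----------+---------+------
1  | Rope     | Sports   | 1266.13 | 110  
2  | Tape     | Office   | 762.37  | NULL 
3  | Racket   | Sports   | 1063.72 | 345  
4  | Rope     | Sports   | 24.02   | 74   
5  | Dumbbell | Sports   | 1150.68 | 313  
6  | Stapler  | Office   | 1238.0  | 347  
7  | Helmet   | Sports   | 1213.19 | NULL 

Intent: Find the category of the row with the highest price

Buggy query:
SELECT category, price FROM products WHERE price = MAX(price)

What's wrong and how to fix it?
Bug: MAX(price) is an aggregate and cannot be used directly in WHERE

Fix: Wrap MAX in a scalar subquery so WHERE compares against a single value

Corrected query:
SELECT category, price FROM products WHERE price = (SELECT MAX(price) FROM products)

Result:
category | price  
---------+--------
Sports   | 1266.13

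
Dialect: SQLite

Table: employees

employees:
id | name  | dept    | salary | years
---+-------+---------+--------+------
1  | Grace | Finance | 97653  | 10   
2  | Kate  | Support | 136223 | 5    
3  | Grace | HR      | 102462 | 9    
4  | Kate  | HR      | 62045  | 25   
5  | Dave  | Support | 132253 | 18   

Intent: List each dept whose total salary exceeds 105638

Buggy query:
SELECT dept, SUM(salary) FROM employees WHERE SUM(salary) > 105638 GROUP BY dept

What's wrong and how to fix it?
Bug: Aggregate functions cannot appear in a WHERE clause

Fix: Move the aggregate condition to a HAVING clause

Corrected query:
SELECT dept, SUM(salary) FROM employees GROUP BY dept HAVING SUM(salary) > 105638

Result:
dept    | SUM(salary)
--------+------------
HR      | 164507     
Support | 268476     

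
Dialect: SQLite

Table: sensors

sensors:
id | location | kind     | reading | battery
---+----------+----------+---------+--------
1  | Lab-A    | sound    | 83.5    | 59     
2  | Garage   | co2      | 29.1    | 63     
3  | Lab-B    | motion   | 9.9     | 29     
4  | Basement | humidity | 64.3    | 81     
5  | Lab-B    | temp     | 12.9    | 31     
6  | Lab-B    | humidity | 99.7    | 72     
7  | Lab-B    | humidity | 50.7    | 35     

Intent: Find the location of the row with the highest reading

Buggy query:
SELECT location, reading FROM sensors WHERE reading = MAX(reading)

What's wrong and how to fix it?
Bug: MAX(reading) is an aggregate and cannot be used directly in WHERE

Fix: Use a subquery: WHERE reading = (SELECT MAX(reading) FROM sensors)

Corrected query:
SELECT location, reading FROM sensors WHERE reading = (SELECT MAX(reading) FROM sensors)

Result:
location | reading
---------+--------
Lab-B    | 99.7   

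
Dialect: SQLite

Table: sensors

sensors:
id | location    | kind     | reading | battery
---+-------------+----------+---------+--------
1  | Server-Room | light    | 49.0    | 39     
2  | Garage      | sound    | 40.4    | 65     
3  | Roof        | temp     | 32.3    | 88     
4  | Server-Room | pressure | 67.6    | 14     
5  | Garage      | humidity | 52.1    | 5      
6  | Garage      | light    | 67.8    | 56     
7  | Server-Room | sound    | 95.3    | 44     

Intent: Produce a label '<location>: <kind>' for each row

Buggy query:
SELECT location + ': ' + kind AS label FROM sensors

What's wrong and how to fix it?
Bug: SQLite uses || for string concatenation; + coerces text to numbers (yielding 0)

Fix: Use the || operator for string concatenation

Corrected query:
SELECT location || ': ' || kind AS label FROM sensors

Result:
label                
---------------------
Server-Room: light   
Garage: sound        
Roof: temp           
Server-Room: pressure
Garage: humidity     
Garage: light        
Server-Room: sound   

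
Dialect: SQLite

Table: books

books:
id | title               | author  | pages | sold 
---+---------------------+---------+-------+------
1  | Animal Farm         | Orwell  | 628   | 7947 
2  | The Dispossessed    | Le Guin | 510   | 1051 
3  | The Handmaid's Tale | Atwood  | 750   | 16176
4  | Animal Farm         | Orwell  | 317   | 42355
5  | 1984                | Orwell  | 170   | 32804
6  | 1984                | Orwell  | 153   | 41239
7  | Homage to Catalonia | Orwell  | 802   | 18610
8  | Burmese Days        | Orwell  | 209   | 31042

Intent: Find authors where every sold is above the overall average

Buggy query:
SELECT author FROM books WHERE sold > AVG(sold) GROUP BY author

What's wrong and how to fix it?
Bug: AVG() is an aggregate; it can't sit directly in WHERE

Fix: Compute the overall average in a scalar subquery and compare each group's MIN against it in HAVING

Corrected query:
SELECT author FROM books GROUP BY author HAVING MIN(sold) > (SELECT AVG(sold) FROM books)

Result:
(no rows)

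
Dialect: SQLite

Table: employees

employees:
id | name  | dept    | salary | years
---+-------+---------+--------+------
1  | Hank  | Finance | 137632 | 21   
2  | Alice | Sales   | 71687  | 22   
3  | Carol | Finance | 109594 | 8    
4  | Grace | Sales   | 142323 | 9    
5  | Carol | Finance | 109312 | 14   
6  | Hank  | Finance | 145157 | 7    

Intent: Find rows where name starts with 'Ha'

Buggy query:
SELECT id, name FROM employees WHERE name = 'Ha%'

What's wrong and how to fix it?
Bug: '=' compares the literal string including the % character; pattern matching needs LIKE

Fix: Use LIKE for wildcard pattern matching

Corrected query:
SELECT id, name FROM employees WHERE name LIKE 'Ha%'

Result:
id | name
---+-----
1  | Hank
6  | Hank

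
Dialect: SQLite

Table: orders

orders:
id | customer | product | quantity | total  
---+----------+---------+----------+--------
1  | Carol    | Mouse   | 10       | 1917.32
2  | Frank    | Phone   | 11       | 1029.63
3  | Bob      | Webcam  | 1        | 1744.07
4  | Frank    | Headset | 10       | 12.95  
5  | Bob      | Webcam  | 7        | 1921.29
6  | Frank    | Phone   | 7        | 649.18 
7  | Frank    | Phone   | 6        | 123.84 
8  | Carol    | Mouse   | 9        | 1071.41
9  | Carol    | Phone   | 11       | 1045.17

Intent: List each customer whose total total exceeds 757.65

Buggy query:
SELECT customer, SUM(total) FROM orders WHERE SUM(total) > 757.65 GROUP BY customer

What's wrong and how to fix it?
Bug: SUM(total) is an aggregate, but WHERE filters rows before aggregation

Fix: Use HAVING (which filters groups after aggregation) instead of WHERE

Corrected query:
SELECT customer, SUM(total) FROM orders GROUP BY customer HAVING SUM(total) > 757.65

Result:
customer | SUM(total)
---------+-----------
Bob      | 3665.36   
Carol    | 4033.9    
Frank    | 1815.6    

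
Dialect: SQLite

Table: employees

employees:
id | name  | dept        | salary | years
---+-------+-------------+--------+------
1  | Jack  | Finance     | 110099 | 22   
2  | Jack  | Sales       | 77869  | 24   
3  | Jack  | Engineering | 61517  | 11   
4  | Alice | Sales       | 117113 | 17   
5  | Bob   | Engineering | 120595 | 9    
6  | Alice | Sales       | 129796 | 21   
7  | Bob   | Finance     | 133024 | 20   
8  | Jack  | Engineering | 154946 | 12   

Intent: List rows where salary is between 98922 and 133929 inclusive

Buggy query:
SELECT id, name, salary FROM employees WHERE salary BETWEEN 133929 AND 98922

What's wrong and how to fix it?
Bug: BETWEEN expects the lower bound first; with 133929 AND 98922 the range is empty

Fix: Swap the bounds so the smaller value comes first

Corrected query:
SELECT id, name, salary FROM employees WHERE salary BETWEEN 98922 AND 133929

Result:
id | name  | salary
---+-------+-------
1  | Jack  | 110099
4  | Alice | 117113
5  | Bob   | 120595
6  | Alice | 129796
7  | Bob   | 133024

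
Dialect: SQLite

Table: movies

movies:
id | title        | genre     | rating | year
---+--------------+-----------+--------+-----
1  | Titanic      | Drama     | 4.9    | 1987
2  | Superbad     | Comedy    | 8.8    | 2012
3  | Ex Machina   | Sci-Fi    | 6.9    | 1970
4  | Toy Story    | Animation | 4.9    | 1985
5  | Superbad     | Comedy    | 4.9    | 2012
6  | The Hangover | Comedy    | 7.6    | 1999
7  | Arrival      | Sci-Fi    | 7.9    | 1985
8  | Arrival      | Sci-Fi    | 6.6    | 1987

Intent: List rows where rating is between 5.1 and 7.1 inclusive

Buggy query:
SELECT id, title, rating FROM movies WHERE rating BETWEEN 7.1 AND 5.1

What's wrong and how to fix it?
Bug: BETWEEN expects the lower bound first; with 7.1 AND 5.1 the range is empty

Fix: Write BETWEEN 5.1 AND 7.1

Corrected query:
SELECT id, title, rating FROM movies WHERE rating BETWEEN 5.1 AND 7.1

Result:
id | title      | rating
---+------------+-------
3  | Ex Machina | 6.9   
8  | Arrival    | 6.6   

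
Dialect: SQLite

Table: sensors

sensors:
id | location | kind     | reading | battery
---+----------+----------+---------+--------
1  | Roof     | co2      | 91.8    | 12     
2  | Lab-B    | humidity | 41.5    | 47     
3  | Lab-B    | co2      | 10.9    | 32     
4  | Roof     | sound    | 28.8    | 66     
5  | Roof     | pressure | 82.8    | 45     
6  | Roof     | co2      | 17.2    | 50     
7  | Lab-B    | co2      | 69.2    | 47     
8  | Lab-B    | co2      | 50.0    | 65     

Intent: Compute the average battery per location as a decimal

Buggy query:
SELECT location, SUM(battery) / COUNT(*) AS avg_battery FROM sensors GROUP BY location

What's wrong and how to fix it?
Bug: Both operands are integers, so '/' performs integer division and truncates

Fix: Multiply by 1.0 (or CAST to REAL) to force floating-point division

Corrected query:
SELECT location, SUM(battery) * 1.0 / COUNT(*) AS avg_battery FROM sensors GROUP BY location

Result:
location | avg_battery
---------+------------
Lab-B    | 47.75      
Roof     | 43.25      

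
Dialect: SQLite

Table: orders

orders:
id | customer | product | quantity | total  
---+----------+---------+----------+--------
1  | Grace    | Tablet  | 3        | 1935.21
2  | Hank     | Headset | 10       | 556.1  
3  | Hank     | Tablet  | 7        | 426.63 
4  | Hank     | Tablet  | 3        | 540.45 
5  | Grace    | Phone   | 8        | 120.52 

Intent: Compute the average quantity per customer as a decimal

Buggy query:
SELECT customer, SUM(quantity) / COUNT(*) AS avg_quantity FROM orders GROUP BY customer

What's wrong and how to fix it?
Bug: Both operands are integers, so '/' performs integer division and truncates

Fix: Cast one side to REAL so the division keeps the fractional part

Corrected query:
SELECT customer, SUM(quantity) * 1.0 / COUNT(*) AS avg_quantity FROM orders GROUP BY customer

Result:
customer | avg_quantity
---------+-------------
Grace    | 5.5         
Hank     | 6.666667    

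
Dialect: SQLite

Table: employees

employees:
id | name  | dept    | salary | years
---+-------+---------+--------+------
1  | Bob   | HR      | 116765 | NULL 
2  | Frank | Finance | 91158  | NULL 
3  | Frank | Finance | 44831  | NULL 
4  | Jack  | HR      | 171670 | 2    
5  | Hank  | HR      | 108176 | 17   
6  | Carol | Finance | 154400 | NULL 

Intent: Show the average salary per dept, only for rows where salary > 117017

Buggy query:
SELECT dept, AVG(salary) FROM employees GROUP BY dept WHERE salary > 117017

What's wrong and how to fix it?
Bug: Row-level WHERE must come before GROUP BY in the clause order

Fix: Move the WHERE clause before GROUP BY

Corrected query:
SELECT dept, AVG(salary) FROM employees WHERE salary > 117017 GROUP BY dept

Result:
dept    | AVG(salary)
--------+------------
Finance | 154400     
HR      | 171670     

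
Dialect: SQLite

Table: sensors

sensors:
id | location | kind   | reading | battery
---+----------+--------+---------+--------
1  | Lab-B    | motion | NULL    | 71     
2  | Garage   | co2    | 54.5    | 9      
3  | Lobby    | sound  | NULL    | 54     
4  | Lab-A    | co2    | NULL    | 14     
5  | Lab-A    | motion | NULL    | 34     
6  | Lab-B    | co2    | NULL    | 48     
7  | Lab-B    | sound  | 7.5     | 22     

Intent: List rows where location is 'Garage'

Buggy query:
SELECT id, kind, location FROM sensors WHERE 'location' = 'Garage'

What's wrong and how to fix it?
Bug: Single quotes denote string literals in SQL; the column name is being compared as a constant string

Fix: Remove the quotes around the column name (or use double quotes for an identifier)

Corrected query:
SELECT id, kind, location FROM sensors WHERE location = 'Garage'

Result:
id | kind | location
---+------+---------
2  | co2  | Garage  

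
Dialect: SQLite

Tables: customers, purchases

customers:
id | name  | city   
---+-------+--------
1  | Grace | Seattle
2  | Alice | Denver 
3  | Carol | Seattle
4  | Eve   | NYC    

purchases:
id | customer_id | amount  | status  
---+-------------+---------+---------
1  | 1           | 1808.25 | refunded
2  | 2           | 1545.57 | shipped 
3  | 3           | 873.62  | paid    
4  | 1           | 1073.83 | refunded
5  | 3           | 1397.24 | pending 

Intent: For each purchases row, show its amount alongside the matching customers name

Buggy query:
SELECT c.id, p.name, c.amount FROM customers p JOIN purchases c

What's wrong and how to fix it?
Bug: Missing join condition: each purchases row is matched to all customers rows instead of just its own

Fix: Specify the join condition linking the foreign key to the parent id

Corrected query:
SELECT c.id, p.name, c.amount FROM customers p JOIN purchases c ON c.customer_id = p.id

Result:
id | name  | amount 
---+-------+--------
1  | Grace | 1808.25
2  | Alice | 1545.57
3  | Carol | 873.62 
4  | Grace | 1073.83
5  | Carol | 1397.24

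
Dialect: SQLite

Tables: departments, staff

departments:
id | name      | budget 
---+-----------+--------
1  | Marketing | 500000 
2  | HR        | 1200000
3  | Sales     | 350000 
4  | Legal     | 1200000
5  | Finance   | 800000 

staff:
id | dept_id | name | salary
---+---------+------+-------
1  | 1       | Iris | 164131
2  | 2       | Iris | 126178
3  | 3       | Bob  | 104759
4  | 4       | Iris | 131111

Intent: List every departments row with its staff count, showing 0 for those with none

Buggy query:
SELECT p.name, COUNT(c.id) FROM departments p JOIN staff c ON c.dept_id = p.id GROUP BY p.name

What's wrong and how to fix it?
Bug: INNER JOIN drops departments rows that have no matching staff rows

Fix: Use LEFT JOIN so parents without children still appear (COUNT(c.id) gives 0)

Corrected query:
SELECT p.name, COUNT(c.id) FROM departments p LEFT JOIN staff c ON c.dept_id = p.id GROUP BY p.name

Result:
name      | COUNT(c.id)
----------+------------
Finance   | 0          
HR        | 1          
Legal     | 1          
Marketing | 1          
Sales     | 1          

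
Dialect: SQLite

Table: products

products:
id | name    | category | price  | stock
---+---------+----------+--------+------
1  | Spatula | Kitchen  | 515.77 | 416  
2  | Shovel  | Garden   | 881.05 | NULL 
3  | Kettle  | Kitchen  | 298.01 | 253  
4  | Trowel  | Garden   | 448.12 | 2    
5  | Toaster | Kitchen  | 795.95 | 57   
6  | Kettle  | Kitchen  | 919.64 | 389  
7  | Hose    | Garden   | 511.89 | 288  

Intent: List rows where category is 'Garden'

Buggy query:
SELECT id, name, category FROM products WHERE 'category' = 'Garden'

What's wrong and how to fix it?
Bug: Single quotes denote string literals in SQL; the column name is being compared as a constant string

Fix: Reference the column as category without single quotes

Corrected query:
SELECT id, name, category FROM products WHERE category = 'Garden'

Result:
id | name   | category
---+--------+---------
2  | Shovel | Garden  
4  | Trowel | Garden  
7  | Hose   | Garden  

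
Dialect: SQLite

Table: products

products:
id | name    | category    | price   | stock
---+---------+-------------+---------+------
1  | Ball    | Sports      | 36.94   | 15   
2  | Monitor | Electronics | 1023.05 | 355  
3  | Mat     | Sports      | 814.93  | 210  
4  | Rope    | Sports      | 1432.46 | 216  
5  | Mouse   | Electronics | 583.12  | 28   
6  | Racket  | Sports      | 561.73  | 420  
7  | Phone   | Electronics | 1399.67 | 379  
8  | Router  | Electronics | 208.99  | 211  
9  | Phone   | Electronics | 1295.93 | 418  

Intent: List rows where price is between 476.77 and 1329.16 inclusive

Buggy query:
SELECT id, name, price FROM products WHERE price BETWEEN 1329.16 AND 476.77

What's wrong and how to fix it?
Bug: The bounds are reversed; BETWEEN a AND b requires a <= b to match anything

Fix: Swap the bounds so the smaller value comes first

Corrected query:
SELECT id, name, price FROM products WHERE price BETWEEN 476.77 AND 1329.16

Result:
id | name    | price  
---+---------+--------
2  | Monitor | 1023.05
3  | Mat     | 814.93 
5  | Mouse   | 583.12 
6  | Racket  | 561.73 
9  | Phone   | 1295.93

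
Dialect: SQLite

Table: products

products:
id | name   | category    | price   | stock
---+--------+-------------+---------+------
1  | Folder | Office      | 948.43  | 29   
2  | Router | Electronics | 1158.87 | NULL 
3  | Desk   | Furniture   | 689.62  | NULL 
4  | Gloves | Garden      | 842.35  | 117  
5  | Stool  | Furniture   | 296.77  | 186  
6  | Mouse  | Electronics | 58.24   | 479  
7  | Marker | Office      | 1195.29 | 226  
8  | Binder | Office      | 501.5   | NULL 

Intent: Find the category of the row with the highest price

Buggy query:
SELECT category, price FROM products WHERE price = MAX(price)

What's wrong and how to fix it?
Bug: WHERE is evaluated per row; an aggregate over the whole table isn't defined there

Fix: Use a subquery: WHERE price = (SELECT MAX(price) FROM products)

Corrected query:
SELECT category, price FROM products WHERE price = (SELECT MAX(price) FROM products)

Result:
category | price  
---------+--------
Office   | 1195.29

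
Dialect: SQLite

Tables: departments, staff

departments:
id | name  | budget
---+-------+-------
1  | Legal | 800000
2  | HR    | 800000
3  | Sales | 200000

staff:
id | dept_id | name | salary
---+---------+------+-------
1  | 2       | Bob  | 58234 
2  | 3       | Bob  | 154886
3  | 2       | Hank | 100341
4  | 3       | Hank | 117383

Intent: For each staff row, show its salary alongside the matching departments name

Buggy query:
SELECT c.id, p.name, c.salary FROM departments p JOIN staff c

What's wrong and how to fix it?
Bug: JOIN with no ON clause produces a cartesian product; every staff row pairs with every departments row

Fix: Specify the join condition linking the foreign key to the parent id

Corrected query:
SELECT c.id, p.name, c.salary FROM departments p JOIN staff c ON c.dept_id = p.id

Result:
id | name  | salary
---+-------+-------
1  | HR    | 58234 
2  | Sales | 154886
3  | HR    | 100341
4  | Sales | 117383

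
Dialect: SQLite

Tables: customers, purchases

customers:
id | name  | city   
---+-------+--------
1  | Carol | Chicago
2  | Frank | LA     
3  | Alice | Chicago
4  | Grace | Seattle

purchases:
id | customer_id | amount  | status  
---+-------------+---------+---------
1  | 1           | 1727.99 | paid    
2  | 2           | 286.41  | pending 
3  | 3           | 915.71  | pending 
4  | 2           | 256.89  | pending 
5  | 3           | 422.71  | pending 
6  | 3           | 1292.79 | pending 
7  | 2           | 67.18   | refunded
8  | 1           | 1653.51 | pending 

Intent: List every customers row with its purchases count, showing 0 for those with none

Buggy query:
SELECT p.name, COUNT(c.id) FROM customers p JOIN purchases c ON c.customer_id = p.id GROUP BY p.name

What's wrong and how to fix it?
Bug: An inner join excludes parents with zero children

Fix: Use LEFT JOIN so parents without children still appear (COUNT(c.id) gives 0)

Corrected query:
SELECT p.name, COUNT(c.id) FROM customers p LEFT JOIN purchases c ON c.customer_id = p.id GROUP BY p.name

Result:
name  | COUNT(c.id)
------+------------
Alice | 3          
Carol | 2          
Frank | 3          
Grace | 0          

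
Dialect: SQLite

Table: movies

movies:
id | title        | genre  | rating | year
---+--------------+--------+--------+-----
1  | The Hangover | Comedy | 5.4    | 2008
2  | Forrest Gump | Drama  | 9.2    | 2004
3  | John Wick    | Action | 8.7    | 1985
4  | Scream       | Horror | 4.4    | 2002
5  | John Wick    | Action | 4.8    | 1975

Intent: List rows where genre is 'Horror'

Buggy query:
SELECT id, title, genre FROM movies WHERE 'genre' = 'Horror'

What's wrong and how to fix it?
Bug: Single quotes denote string literals in SQL; the column name is being compared as a constant string

Fix: Reference the column as genre without single quotes

Corrected query:
SELECT id, title, genre FROM movies WHERE genre = 'Horror'

Result:
id | title  | genre 
---+--------+-------
4  | Scream | Horror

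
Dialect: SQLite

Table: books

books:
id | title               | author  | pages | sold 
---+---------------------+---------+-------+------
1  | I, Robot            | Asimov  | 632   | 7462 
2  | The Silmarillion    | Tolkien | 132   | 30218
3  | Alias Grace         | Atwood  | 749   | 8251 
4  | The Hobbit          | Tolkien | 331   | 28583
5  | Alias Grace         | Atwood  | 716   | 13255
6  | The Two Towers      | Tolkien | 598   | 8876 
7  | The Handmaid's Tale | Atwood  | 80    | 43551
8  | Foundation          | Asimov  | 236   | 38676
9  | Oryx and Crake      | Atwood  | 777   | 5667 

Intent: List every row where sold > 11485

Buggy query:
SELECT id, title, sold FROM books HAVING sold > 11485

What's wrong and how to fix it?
Bug: This is a non-aggregate query (no GROUP BY, no aggregates), so in SQLite the HAVING clause is invalid here; a row-level condition belongs in WHERE

Fix: Use WHERE for row-level filtering

Corrected query:
SELECT id, title, sold FROM books WHERE sold > 11485

Result:
id | title               | sold 
---+---------------------+------
2  | The Silmarillion    | 30218
4  | The Hobbit          | 28583
5  | Alias Grace         | 13255
7  | The Handmaid's Tale | 43551
8  | Foundation          | 38676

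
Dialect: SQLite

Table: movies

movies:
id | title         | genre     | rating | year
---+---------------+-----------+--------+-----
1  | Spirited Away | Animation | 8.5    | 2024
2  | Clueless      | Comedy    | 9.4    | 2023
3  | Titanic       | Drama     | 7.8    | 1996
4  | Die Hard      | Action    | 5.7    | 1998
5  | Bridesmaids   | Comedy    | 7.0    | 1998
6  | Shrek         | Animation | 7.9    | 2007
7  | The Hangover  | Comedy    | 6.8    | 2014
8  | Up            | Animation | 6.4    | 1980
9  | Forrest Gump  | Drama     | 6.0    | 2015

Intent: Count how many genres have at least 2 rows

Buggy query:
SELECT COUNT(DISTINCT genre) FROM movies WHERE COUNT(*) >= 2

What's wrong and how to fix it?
Bug: WHERE filters individual rows, not groups, so a group-level COUNT is invalid there

Fix: Use a subquery that GROUPs and filters with HAVING, then count its rows

Corrected query:
SELECT COUNT(*) FROM (SELECT genre FROM movies GROUP BY genre HAVING COUNT(*) >= 2)

Result:
COUNT(*)
--------
3       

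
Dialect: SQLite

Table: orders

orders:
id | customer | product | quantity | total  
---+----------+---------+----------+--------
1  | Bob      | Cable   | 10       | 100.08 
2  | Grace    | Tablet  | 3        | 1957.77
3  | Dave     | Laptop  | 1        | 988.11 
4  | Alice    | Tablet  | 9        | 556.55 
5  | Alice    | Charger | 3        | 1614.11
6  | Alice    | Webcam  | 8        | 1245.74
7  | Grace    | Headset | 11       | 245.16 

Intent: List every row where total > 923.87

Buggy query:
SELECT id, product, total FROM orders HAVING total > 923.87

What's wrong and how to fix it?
Bug: HAVING filters the output of aggregation, but this query has no GROUP BY and no aggregate functions, so SQLite rejects it (HAVING clause on a non-aggregate query); the condition here is per row

Fix: Replace HAVING with WHERE since the condition applies to individual rows

Corrected query:
SELECT id, product, total FROM orders WHERE total > 923.87

Result:
id | product | total  
---+---------+--------
2  | Tablet  | 1957.77
3  | Laptop  | 988.11 
5  | Charger | 1614.11
6  | Webcam  | 1245.74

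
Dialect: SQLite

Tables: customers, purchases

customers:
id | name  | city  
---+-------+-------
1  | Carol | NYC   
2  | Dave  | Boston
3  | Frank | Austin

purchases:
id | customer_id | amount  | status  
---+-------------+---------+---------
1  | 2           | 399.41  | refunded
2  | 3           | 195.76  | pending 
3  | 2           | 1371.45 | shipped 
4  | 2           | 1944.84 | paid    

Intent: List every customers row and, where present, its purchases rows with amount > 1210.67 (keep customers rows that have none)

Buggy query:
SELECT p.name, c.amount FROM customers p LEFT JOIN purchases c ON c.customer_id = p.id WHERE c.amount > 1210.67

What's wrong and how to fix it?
Bug: A WHERE condition on the right-hand table after LEFT JOIN drops unmatched parents

Fix: Put 'c.amount > 1210.67' in the JOIN's ON clause instead of WHERE

Corrected query:
SELECT p.name, c.amount FROM customers p LEFT JOIN purchases c ON c.customer_id = p.id AND c.amount > 1210.67

Result:
name  | amount 
------+--------
Carol | NULL   
Dave  | 1371.45
Dave  | 1944.84
Frank | NULL   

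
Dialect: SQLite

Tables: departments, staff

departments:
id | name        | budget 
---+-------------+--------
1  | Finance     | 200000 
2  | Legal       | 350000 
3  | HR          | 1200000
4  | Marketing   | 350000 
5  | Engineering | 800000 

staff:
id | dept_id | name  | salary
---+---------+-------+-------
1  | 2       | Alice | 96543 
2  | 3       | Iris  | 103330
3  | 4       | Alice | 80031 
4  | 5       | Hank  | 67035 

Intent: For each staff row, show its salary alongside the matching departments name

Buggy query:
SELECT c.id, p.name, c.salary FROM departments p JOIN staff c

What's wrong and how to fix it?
Bug: Missing join condition: each staff row is matched to all departments rows instead of just its own

Fix: Specify the join condition linking the foreign key to the parent id

Corrected query:
SELECT c.id, p.name, c.salary FROM departments p JOIN staff c ON c.dept_id = p.id

Result:
id | name        | salary
---+-------------+-------
1  | Legal       | 96543 
2  | HR          | 103330
3  | Marketing   | 80031 
4  | Engineering | 67035 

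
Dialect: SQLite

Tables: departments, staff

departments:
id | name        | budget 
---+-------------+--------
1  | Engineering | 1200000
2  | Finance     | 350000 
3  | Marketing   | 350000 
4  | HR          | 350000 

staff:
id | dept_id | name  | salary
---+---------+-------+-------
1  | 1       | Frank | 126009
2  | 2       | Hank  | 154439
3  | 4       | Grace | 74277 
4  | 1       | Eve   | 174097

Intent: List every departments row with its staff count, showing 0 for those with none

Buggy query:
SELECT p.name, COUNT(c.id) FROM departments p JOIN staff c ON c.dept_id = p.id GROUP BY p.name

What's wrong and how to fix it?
Bug: An inner join excludes parents with zero children

Fix: Use LEFT JOIN so parents without children still appear (COUNT(c.id) gives 0)

Corrected query:
SELECT p.name, COUNT(c.id) FROM departments p LEFT JOIN staff c ON c.dept_id = p.id GROUP BY p.name

Result:
name        | COUNT(c.id)
------------+------------
Engineering | 2          
Finance     | 1          
HR          | 1          
Marketing   | 0          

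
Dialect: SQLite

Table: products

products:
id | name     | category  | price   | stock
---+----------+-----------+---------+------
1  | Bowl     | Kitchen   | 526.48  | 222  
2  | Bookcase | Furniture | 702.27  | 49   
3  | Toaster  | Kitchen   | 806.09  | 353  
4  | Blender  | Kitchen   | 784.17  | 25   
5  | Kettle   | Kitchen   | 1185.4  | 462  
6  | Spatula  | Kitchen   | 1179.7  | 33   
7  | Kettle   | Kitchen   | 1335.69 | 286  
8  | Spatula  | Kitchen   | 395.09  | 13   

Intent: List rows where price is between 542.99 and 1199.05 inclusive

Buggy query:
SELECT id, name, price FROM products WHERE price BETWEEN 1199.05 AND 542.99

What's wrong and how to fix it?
Bug: BETWEEN expects the lower bound first; with 1199.05 AND 542.99 the range is empty

Fix: Write BETWEEN 542.99 AND 1199.05

Corrected query:
SELECT id, name, price FROM products WHERE price BETWEEN 542.99 AND 1199.05

Result:
id | name     | price 
---+----------+-------
2  | Bookcase | 702.27
3  | Toaster  | 806.09
4  | Blender  | 784.17
5  | Kettle   | 1185.4
6  | Spatula  | 1179.7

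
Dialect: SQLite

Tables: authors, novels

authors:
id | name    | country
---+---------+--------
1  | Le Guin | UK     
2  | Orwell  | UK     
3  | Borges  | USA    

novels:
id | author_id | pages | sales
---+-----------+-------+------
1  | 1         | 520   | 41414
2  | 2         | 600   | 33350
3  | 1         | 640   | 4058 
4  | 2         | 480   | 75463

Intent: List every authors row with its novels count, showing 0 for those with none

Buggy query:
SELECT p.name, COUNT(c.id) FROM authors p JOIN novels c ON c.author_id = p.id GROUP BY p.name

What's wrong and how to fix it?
Bug: An inner join excludes parents with zero children

Fix: Switch to LEFT JOIN to retain unmatched parent rows

Corrected query:
SELECT p.name, COUNT(c.id) FROM authors p LEFT JOIN novels c ON c.author_id = p.id GROUP BY p.name

Result:
name    | COUNT(c.id)
--------+------------
Borges  | 0          
Le Guin | 2          
Orwell  | 2          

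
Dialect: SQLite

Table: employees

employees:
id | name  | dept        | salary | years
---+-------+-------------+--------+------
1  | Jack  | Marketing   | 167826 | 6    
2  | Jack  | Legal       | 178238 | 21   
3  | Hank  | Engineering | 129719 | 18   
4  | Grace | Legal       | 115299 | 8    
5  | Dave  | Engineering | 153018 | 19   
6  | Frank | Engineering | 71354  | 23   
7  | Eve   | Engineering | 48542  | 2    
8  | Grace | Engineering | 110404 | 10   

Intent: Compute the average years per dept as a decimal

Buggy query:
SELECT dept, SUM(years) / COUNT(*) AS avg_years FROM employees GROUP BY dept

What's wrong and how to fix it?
Bug: Both operands are integers, so '/' performs integer division and truncates

Fix: Multiply by 1.0 (or CAST to REAL) to force floating-point division

Corrected query:
SELECT dept, SUM(years) * 1.0 / COUNT(*) AS avg_years FROM employees GROUP BY dept

Result:
dept        | avg_years
------------+----------
Engineering | 14.4     
Legal       | 14.5     
Marketing   | 6        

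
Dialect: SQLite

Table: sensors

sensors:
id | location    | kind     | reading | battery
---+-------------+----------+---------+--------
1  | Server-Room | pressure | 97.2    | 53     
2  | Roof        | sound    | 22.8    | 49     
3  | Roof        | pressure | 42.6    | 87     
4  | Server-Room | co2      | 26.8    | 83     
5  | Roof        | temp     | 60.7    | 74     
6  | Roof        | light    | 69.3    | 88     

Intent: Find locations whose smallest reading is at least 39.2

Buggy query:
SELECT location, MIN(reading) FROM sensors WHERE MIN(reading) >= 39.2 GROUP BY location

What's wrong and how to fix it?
Bug: MIN() in WHERE is a misuse of aggregate

Fix: Use HAVING for the per-group MIN condition

Corrected query:
SELECT location, MIN(reading) FROM sensors GROUP BY location HAVING MIN(reading) >= 39.2

Result:
(no rows)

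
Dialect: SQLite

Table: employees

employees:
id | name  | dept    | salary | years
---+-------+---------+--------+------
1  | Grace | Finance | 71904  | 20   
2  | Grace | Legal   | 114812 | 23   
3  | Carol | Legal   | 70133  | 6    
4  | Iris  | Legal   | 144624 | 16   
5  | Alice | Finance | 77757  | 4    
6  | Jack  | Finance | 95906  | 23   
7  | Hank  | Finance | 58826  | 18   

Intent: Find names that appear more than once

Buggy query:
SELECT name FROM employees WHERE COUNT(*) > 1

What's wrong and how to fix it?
Bug: COUNT(*) is an aggregate and cannot be used in WHERE

Fix: GROUP BY name, then filter groups with HAVING COUNT(*) > 1

Corrected query:
SELECT name FROM employees GROUP BY name HAVING COUNT(*) > 1

Result:
name 
-----
Grace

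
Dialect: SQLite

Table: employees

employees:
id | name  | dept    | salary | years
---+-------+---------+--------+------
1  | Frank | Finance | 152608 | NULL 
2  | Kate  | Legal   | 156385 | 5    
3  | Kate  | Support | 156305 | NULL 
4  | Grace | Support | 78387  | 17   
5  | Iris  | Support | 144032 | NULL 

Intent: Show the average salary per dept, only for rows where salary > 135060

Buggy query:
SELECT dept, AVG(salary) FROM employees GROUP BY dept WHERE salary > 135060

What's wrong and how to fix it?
Bug: Row-level WHERE must come before GROUP BY in the clause order

Fix: Move the WHERE clause before GROUP BY

Corrected query:
SELECT dept, AVG(salary) FROM employees WHERE salary > 135060 GROUP BY dept

Result:
dept    | AVG(salary)
--------+------------
Finance | 152608     
Legal   | 156385     
Support | 150168.5   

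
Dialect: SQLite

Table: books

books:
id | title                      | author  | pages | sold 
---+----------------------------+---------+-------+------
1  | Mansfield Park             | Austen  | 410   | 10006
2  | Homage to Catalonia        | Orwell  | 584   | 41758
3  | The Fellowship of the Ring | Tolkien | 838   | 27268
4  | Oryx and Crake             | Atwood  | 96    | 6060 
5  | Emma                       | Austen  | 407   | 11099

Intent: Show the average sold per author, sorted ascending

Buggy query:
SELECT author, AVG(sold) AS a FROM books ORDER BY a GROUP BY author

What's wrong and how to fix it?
Bug: ORDER BY appears before GROUP BY; SQL clause order requires GROUP BY first

Fix: Move ORDER BY to the end, after GROUP BY

Corrected query:
SELECT author, AVG(sold) AS a FROM books GROUP BY author ORDER BY a

Result:
author  | a      
--------+--------
Atwood  | 6060   
Austen  | 10552.5
Tolkien | 27268  
Orwell  | 41758  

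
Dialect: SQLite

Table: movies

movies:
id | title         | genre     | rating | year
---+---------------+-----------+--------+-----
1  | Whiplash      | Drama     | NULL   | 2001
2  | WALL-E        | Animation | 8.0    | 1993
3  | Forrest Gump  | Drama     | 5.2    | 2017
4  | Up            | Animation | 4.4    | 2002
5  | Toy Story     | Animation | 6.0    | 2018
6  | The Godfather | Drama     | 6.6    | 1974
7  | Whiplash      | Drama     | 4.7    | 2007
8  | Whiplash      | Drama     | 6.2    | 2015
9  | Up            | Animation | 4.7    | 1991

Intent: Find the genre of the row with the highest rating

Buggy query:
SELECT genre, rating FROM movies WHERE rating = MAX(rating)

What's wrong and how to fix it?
Bug: WHERE is evaluated per row; an aggregate over the whole table isn't defined there

Fix: Use a subquery: WHERE rating = (SELECT MAX(rating) FROM movies)

Corrected query:
SELECT genre, rating FROM movies WHERE rating = (SELECT MAX(rating) FROM movies)

Result:
genre     | rating
----------+-------
Animation | 8     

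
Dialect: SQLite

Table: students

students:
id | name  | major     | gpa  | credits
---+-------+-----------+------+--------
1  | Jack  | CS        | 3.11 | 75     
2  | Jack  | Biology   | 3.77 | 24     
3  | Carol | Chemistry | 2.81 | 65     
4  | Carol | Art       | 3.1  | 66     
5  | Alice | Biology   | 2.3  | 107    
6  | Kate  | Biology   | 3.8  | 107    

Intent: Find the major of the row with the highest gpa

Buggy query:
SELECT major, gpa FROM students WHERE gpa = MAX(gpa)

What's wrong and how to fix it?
Bug: MAX(gpa) is an aggregate and cannot be used directly in WHERE

Fix: Use a subquery: WHERE gpa = (SELECT MAX(gpa) FROM students)

Corrected query:
SELECT major, gpa FROM students WHERE gpa = (SELECT MAX(gpa) FROM students)

Result:
major   | gpa
--------+----
Biology | 3.8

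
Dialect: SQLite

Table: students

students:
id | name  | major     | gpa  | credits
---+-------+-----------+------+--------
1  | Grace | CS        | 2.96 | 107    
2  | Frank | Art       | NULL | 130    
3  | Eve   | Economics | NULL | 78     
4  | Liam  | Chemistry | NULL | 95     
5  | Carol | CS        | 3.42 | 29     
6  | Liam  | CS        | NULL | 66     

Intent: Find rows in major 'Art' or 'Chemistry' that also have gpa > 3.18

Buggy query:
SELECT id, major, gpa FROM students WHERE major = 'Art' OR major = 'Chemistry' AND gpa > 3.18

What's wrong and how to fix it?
Bug: Without parentheses, AND is evaluated before OR, so the gpa filter only applies to the 'Chemistry' branch

Fix: Add parentheses around the OR so the AND applies to both alternatives

Corrected query:
SELECT id, major, gpa FROM students WHERE (major = 'Art' OR major = 'Chemistry') AND gpa > 3.18

Result:
(no rows)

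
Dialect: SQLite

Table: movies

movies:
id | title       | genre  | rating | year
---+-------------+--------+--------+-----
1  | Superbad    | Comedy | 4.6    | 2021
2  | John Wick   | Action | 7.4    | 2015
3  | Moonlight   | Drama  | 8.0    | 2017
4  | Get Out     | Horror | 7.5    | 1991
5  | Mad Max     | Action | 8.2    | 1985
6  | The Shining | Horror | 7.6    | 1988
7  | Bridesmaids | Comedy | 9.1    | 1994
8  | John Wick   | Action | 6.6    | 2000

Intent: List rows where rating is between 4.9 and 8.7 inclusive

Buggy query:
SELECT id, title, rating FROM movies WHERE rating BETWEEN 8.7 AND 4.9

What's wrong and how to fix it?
Bug: BETWEEN expects the lower bound first; with 8.7 AND 4.9 the range is empty

Fix: Swap the bounds so the smaller value comes first

Corrected query:
SELECT id, title, rating FROM movies WHERE rating BETWEEN 4.9 AND 8.7

Result:
id | title       | rating
---+-------------+-------
2  | John Wick   | 7.4   
3  | Moonlight   | 8     
4  | Get Out     | 7.5   
5  | Mad Max     | 8.2   
6  | The Shining | 7.6   
8  | John Wick   | 6.6   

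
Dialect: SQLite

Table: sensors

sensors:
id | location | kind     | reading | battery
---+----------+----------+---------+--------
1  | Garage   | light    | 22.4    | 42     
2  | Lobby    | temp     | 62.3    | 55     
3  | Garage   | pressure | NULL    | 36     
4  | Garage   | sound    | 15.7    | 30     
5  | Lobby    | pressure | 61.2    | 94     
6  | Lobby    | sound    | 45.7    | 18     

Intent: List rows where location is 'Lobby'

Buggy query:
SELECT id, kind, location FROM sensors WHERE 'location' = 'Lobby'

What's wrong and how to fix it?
Bug: Single quotes denote string literals in SQL; the column name is being compared as a constant string

Fix: Reference the column as location without single quotes

Corrected query:
SELECT id, kind, location FROM sensors WHERE location = 'Lobby'

Result:
id | kind     | location
---+----------+---------
2  | temp     | Lobby   
5  | pressure | Lobby   
6  | sound    | Lobby   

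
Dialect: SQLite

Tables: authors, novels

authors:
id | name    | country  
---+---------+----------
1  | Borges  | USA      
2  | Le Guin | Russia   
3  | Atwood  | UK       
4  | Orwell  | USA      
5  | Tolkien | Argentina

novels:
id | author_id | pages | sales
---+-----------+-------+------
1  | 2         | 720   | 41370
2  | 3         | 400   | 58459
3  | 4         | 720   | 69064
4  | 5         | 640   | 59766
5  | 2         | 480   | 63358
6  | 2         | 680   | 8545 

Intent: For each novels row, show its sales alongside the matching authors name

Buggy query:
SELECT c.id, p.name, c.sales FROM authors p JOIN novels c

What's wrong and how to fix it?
Bug: JOIN with no ON clause produces a cartesian product; every novels row pairs with every authors row

Fix: Specify the join condition linking the foreign key to the parent id

Corrected query:
SELECT c.id, p.name, c.sales FROM authors p JOIN novels c ON c.author_id = p.id

Result:
id | name    | sales
---+---------+------
1  | Le Guin | 41370
2  | Atwood  | 58459
3  | Orwell  | 69064
4  | Tolkien | 59766
5  | Le Guin | 63358
6  | Le Guin | 8545 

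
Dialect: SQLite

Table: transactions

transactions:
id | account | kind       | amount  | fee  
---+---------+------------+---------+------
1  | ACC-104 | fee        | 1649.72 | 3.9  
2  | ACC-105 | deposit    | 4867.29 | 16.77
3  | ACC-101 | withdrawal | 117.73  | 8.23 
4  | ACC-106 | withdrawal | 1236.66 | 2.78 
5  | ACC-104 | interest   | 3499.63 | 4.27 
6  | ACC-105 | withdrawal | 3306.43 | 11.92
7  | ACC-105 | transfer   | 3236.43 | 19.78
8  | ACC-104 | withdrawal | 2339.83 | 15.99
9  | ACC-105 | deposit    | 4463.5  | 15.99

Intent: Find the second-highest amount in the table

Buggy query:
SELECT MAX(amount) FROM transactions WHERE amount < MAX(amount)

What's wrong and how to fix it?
Bug: MAX(amount) on the right of the comparison is an aggregate-in-WHERE error

Fix: Compute the overall MAX in a subquery, then take MAX of rows below it

Corrected query:
SELECT MAX(amount) FROM transactions WHERE amount < (SELECT MAX(amount) FROM transactions)

Result:
MAX(amount)
-----------
4463.5     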